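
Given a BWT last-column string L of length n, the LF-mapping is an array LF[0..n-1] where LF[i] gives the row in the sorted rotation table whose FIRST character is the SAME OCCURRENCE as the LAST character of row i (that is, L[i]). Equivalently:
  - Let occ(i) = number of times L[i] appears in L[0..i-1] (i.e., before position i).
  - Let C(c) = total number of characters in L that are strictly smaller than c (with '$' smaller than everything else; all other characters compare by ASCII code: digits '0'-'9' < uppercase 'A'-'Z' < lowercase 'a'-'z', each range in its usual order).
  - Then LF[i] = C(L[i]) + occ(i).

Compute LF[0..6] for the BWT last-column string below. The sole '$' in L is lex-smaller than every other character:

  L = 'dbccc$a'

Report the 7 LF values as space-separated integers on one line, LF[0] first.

Answer: 6 2 3 4 5 0 1

Derivation:
Char counts: '$':1, 'a':1, 'b':1, 'c':3, 'd':1
C (first-col start): C('$')=0, C('a')=1, C('b')=2, C('c')=3, C('d')=6
L[0]='d': occ=0, LF[0]=C('d')+0=6+0=6
L[1]='b': occ=0, LF[1]=C('b')+0=2+0=2
L[2]='c': occ=0, LF[2]=C('c')+0=3+0=3
L[3]='c': occ=1, LF[3]=C('c')+1=3+1=4
L[4]='c': occ=2, LF[4]=C('c')+2=3+2=5
L[5]='$': occ=0, LF[5]=C('$')+0=0+0=0
L[6]='a': occ=0, LF[6]=C('a')+0=1+0=1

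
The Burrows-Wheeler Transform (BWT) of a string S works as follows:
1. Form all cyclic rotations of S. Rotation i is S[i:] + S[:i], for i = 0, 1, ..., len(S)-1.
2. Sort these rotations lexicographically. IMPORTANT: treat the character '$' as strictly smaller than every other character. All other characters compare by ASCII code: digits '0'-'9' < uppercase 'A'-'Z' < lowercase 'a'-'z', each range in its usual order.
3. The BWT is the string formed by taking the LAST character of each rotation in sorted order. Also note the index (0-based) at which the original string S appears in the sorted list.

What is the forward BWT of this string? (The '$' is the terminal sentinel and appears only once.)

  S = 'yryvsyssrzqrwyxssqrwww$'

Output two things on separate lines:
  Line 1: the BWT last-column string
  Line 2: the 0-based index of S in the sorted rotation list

Answer: wszqqysssxyvywwrry$srwr
18

Derivation:
All 23 rotations (rotation i = S[i:]+S[:i]):
  rot[0] = yryvsyssrzqrwyxssqrwww$
  rot[1] = ryvsyssrzqrwyxssqrwww$y
  rot[2] = yvsyssrzqrwyxssqrwww$yr
  rot[3] = vsyssrzqrwyxssqrwww$yry
  rot[4] = syssrzqrwyxssqrwww$yryv
  rot[5] = yssrzqrwyxssqrwww$yryvs
  rot[6] = ssrzqrwyxssqrwww$yryvsy
  rot[7] = srzqrwyxssqrwww$yryvsys
  rot[8] = rzqrwyxssqrwww$yryvsyss
  rot[9] = zqrwyxssqrwww$yryvsyssr
  rot[10] = qrwyxssqrwww$yryvsyssrz
  rot[11] = rwyxssqrwww$yryvsyssrzq
  rot[12] = wyxssqrwww$yryvsyssrzqr
  rot[13] = yxssqrwww$yryvsyssrzqrw
  rot[14] = xssqrwww$yryvsyssrzqrwy
  rot[15] = ssqrwww$yryvsyssrzqrwyx
  rot[16] = sqrwww$yryvsyssrzqrwyxs
  rot[17] = qrwww$yryvsyssrzqrwyxss
  rot[18] = rwww$yryvsyssrzqrwyxssq
  rot[19] = www$yryvsyssrzqrwyxssqr
  rot[20] = ww$yryvsyssrzqrwyxssqrw
  rot[21] = w$yryvsyssrzqrwyxssqrww
  rot[22] = $yryvsyssrzqrwyxssqrwww
Sorted (with $ < everything):
  sorted[0] = $yryvsyssrzqrwyxssqrwww  (last char: 'w')
  sorted[1] = qrwww$yryvsyssrzqrwyxss  (last char: 's')
  sorted[2] = qrwyxssqrwww$yryvsyssrz  (last char: 'z')
  sorted[3] = rwww$yryvsyssrzqrwyxssq  (last char: 'q')
  sorted[4] = rwyxssqrwww$yryvsyssrzq  (last char: 'q')
  sorted[5] = ryvsyssrzqrwyxssqrwww$y  (last char: 'y')
  sorted[6] = rzqrwyxssqrwww$yryvsyss  (last char: 's')
  sorted[7] = sqrwww$yryvsyssrzqrwyxs  (last char: 's')
  sorted[8] = srzqrwyxssqrwww$yryvsys  (last char: 's')
  sorted[9] = ssqrwww$yryvsyssrzqrwyx  (last char: 'x')
  sorted[10] = ssrzqrwyxssqrwww$yryvsy  (last char: 'y')
  sorted[11] = syssrzqrwyxssqrwww$yryv  (last char: 'v')
  sorted[12] = vsyssrzqrwyxssqrwww$yry  (last char: 'y')
  sorted[13] = w$yryvsyssrzqrwyxssqrww  (last char: 'w')
  sorted[14] = ww$yryvsyssrzqrwyxssqrw  (last char: 'w')
  sorted[15] = www$yryvsyssrzqrwyxssqr  (last char: 'r')
  sorted[16] = wyxssqrwww$yryvsyssrzqr  (last char: 'r')
  sorted[17] = xssqrwww$yryvsyssrzqrwy  (last char: 'y')
  sorted[18] = yryvsyssrzqrwyxssqrwww$  (last char: '$')
  sorted[19] = yssrzqrwyxssqrwww$yryvs  (last char: 's')
  sorted[20] = yvsyssrzqrwyxssqrwww$yr  (last char: 'r')
  sorted[21] = yxssqrwww$yryvsyssrzqrw  (last char: 'w')
  sorted[22] = zqrwyxssqrwww$yryvsyssr  (last char: 'r')
Last column: wszqqysssxyvywwrry$srwr
Original string S is at sorted index 18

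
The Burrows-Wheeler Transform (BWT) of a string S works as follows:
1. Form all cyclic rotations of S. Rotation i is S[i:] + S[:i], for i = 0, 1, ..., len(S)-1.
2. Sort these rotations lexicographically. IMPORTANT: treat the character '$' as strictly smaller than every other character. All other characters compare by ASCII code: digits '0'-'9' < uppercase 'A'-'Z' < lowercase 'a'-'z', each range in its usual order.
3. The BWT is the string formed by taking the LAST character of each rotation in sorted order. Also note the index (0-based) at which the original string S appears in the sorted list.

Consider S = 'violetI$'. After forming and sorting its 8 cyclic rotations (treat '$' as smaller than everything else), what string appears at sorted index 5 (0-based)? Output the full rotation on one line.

Answer: oletI$vi

Derivation:
All 8 rotations (rotation i = S[i:]+S[:i]):
  rot[0] = violetI$
  rot[1] = ioletI$v
  rot[2] = oletI$vi
  rot[3] = letI$vio
  rot[4] = etI$viol
  rot[5] = tI$viole
  rot[6] = I$violet
  rot[7] = $violetI
Sorted (with $ < everything):
  sorted[0] = $violetI
  sorted[1] = I$violet
  sorted[2] = etI$viol
  sorted[3] = ioletI$v
  sorted[4] = letI$vio
  sorted[5] = oletI$vi
  sorted[6] = tI$viole
  sorted[7] = violetI$
sorted[5] = oletI$vi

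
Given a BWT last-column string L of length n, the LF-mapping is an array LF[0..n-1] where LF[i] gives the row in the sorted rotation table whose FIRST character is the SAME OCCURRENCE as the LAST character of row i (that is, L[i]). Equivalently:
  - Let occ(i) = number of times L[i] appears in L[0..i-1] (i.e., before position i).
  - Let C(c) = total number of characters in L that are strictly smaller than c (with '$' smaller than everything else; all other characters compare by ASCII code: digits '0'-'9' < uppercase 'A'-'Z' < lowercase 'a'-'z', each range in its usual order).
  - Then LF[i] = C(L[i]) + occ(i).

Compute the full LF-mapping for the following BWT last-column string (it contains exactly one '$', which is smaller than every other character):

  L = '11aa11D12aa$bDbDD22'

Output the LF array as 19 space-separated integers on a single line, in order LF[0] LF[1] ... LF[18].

Char counts: '$':1, '1':5, '2':3, 'D':4, 'a':4, 'b':2
C (first-col start): C('$')=0, C('1')=1, C('2')=6, C('D')=9, C('a')=13, C('b')=17
L[0]='1': occ=0, LF[0]=C('1')+0=1+0=1
L[1]='1': occ=1, LF[1]=C('1')+1=1+1=2
L[2]='a': occ=0, LF[2]=C('a')+0=13+0=13
L[3]='a': occ=1, LF[3]=C('a')+1=13+1=14
L[4]='1': occ=2, LF[4]=C('1')+2=1+2=3
L[5]='1': occ=3, LF[5]=C('1')+3=1+3=4
L[6]='D': occ=0, LF[6]=C('D')+0=9+0=9
L[7]='1': occ=4, LF[7]=C('1')+4=1+4=5
L[8]='2': occ=0, LF[8]=C('2')+0=6+0=6
L[9]='a': occ=2, LF[9]=C('a')+2=13+2=15
L[10]='a': occ=3, LF[10]=C('a')+3=13+3=16
L[11]='$': occ=0, LF[11]=C('$')+0=0+0=0
L[12]='b': occ=0, LF[12]=C('b')+0=17+0=17
L[13]='D': occ=1, LF[13]=C('D')+1=9+1=10
L[14]='b': occ=1, LF[14]=C('b')+1=17+1=18
L[15]='D': occ=2, LF[15]=C('D')+2=9+2=11
L[16]='D': occ=3, LF[16]=C('D')+3=9+3=12
L[17]='2': occ=1, LF[17]=C('2')+1=6+1=7
L[18]='2': occ=2, LF[18]=C('2')+2=6+2=8

Answer: 1 2 13 14 3 4 9 5 6 15 16 0 17 10 18 11 12 7 8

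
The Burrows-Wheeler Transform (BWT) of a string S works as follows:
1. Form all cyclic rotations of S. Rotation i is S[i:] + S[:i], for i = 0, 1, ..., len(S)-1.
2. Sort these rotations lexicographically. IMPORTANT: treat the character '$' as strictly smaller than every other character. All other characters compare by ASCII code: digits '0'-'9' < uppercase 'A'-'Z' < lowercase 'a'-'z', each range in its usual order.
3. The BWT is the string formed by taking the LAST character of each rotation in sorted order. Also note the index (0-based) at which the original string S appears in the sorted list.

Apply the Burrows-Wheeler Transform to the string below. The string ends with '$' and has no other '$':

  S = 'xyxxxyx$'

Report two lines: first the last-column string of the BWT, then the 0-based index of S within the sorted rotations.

Answer: xyyxx$xx
5

Derivation:
All 8 rotations (rotation i = S[i:]+S[:i]):
  rot[0] = xyxxxyx$
  rot[1] = yxxxyx$x
  rot[2] = xxxyx$xy
  rot[3] = xxyx$xyx
  rot[4] = xyx$xyxx
  rot[5] = yx$xyxxx
  rot[6] = x$xyxxxy
  rot[7] = $xyxxxyx
Sorted (with $ < everything):
  sorted[0] = $xyxxxyx  (last char: 'x')
  sorted[1] = x$xyxxxy  (last char: 'y')
  sorted[2] = xxxyx$xy  (last char: 'y')
  sorted[3] = xxyx$xyx  (last char: 'x')
  sorted[4] = xyx$xyxx  (last char: 'x')
  sorted[5] = xyxxxyx$  (last char: '$')
  sorted[6] = yx$xyxxx  (last char: 'x')
  sorted[7] = yxxxyx$x  (last char: 'x')
Last column: xyyxx$xx
Original string S is at sorted index 5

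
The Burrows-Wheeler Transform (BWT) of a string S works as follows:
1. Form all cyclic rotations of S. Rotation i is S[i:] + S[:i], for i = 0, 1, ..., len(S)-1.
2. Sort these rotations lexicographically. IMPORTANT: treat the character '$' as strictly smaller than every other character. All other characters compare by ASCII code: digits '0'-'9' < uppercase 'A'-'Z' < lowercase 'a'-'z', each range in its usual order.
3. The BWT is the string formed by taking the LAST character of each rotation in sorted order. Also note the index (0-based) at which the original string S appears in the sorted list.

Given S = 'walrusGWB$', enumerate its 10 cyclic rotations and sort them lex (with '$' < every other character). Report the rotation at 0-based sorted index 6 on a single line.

All 10 rotations (rotation i = S[i:]+S[:i]):
  rot[0] = walrusGWB$
  rot[1] = alrusGWB$w
  rot[2] = lrusGWB$wa
  rot[3] = rusGWB$wal
  rot[4] = usGWB$walr
  rot[5] = sGWB$walru
  rot[6] = GWB$walrus
  rot[7] = WB$walrusG
  rot[8] = B$walrusGW
  rot[9] = $walrusGWB
Sorted (with $ < everything):
  sorted[0] = $walrusGWB
  sorted[1] = B$walrusGW
  sorted[2] = GWB$walrus
  sorted[3] = WB$walrusG
  sorted[4] = alrusGWB$w
  sorted[5] = lrusGWB$wa
  sorted[6] = rusGWB$wal
  sorted[7] = sGWB$walru
  sorted[8] = usGWB$walr
  sorted[9] = walrusGWB$
sorted[6] = rusGWB$wal

Answer: rusGWB$wal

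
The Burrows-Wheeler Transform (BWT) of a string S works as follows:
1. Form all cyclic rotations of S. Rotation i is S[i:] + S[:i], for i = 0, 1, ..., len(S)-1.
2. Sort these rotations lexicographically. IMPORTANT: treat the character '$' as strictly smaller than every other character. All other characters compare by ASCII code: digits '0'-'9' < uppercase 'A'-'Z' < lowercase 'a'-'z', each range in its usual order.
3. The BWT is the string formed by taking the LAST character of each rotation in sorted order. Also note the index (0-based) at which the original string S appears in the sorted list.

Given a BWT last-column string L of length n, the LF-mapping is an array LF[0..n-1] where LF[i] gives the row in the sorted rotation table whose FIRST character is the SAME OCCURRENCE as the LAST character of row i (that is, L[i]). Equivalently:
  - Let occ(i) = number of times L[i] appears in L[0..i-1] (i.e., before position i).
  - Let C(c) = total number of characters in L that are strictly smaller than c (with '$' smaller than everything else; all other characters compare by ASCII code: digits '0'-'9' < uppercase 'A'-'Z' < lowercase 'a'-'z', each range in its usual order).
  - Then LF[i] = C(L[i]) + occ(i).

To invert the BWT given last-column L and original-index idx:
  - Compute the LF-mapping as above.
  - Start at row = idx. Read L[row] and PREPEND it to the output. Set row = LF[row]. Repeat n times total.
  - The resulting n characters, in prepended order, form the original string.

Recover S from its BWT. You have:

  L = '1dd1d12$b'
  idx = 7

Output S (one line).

LF mapping: 1 6 7 2 8 3 4 0 5
Walk LF starting at row 7, prepending L[row]:
  step 1: row=7, L[7]='$', prepend. Next row=LF[7]=0
  step 2: row=0, L[0]='1', prepend. Next row=LF[0]=1
  step 3: row=1, L[1]='d', prepend. Next row=LF[1]=6
  step 4: row=6, L[6]='2', prepend. Next row=LF[6]=4
  step 5: row=4, L[4]='d', prepend. Next row=LF[4]=8
  step 6: row=8, L[8]='b', prepend. Next row=LF[8]=5
  step 7: row=5, L[5]='1', prepend. Next row=LF[5]=3
  step 8: row=3, L[3]='1', prepend. Next row=LF[3]=2
  step 9: row=2, L[2]='d', prepend. Next row=LF[2]=7
Reversed output: d11bd2d1$

Answer: d11bd2d1$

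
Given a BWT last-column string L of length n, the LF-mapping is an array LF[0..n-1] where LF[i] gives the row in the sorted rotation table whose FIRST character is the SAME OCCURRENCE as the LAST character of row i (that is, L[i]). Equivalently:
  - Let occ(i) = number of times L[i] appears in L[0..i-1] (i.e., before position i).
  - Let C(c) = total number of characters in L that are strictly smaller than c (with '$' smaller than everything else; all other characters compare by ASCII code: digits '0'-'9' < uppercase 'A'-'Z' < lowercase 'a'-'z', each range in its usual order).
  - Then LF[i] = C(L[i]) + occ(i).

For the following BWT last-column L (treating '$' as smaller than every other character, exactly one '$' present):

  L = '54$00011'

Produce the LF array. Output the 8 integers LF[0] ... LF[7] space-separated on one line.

Answer: 7 6 0 1 2 3 4 5

Derivation:
Char counts: '$':1, '0':3, '1':2, '4':1, '5':1
C (first-col start): C('$')=0, C('0')=1, C('1')=4, C('4')=6, C('5')=7
L[0]='5': occ=0, LF[0]=C('5')+0=7+0=7
L[1]='4': occ=0, LF[1]=C('4')+0=6+0=6
L[2]='$': occ=0, LF[2]=C('$')+0=0+0=0
L[3]='0': occ=0, LF[3]=C('0')+0=1+0=1
L[4]='0': occ=1, LF[4]=C('0')+1=1+1=2
L[5]='0': occ=2, LF[5]=C('0')+2=1+2=3
L[6]='1': occ=0, LF[6]=C('1')+0=4+0=4
L[7]='1': occ=1, LF[7]=C('1')+1=4+1=5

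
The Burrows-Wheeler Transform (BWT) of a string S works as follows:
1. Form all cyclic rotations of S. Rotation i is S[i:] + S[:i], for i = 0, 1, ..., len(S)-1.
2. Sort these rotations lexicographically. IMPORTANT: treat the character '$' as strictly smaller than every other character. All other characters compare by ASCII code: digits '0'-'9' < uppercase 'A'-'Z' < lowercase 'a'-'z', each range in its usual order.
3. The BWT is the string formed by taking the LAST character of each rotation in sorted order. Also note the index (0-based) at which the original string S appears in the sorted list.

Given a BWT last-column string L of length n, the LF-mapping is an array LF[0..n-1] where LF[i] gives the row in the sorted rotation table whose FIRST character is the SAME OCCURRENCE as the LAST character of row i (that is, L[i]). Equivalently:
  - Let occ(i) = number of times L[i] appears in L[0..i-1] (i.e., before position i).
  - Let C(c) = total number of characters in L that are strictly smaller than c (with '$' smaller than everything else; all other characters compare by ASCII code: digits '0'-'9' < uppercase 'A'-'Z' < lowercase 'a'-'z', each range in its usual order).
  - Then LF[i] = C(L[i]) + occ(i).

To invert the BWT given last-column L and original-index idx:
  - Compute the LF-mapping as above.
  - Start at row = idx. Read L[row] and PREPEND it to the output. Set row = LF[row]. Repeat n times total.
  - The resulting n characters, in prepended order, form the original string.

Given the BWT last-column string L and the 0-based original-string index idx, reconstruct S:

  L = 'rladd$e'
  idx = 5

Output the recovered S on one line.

Answer: ladder$

Derivation:
LF mapping: 6 5 1 2 3 0 4
Walk LF starting at row 5, prepending L[row]:
  step 1: row=5, L[5]='$', prepend. Next row=LF[5]=0
  step 2: row=0, L[0]='r', prepend. Next row=LF[0]=6
  step 3: row=6, L[6]='e', prepend. Next row=LF[6]=4
  step 4: row=4, L[4]='d', prepend. Next row=LF[4]=3
  step 5: row=3, L[3]='d', prepend. Next row=LF[3]=2
  step 6: row=2, L[2]='a', prepend. Next row=LF[2]=1
  step 7: row=1, L[1]='l', prepend. Next row=LF[1]=5
Reversed output: ladder$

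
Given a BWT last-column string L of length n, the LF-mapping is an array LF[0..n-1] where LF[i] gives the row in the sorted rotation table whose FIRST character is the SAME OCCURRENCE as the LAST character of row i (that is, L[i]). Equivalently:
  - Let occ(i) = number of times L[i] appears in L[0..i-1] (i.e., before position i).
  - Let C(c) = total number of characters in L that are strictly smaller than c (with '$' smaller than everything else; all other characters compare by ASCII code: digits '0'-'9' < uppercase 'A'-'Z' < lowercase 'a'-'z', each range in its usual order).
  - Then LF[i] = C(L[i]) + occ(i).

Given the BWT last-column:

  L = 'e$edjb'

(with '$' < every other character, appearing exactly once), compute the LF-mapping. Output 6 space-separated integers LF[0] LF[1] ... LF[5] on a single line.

Char counts: '$':1, 'b':1, 'd':1, 'e':2, 'j':1
C (first-col start): C('$')=0, C('b')=1, C('d')=2, C('e')=3, C('j')=5
L[0]='e': occ=0, LF[0]=C('e')+0=3+0=3
L[1]='$': occ=0, LF[1]=C('$')+0=0+0=0
L[2]='e': occ=1, LF[2]=C('e')+1=3+1=4
L[3]='d': occ=0, LF[3]=C('d')+0=2+0=2
L[4]='j': occ=0, LF[4]=C('j')+0=5+0=5
L[5]='b': occ=0, LF[5]=C('b')+0=1+0=1

Answer: 3 0 4 2 5 1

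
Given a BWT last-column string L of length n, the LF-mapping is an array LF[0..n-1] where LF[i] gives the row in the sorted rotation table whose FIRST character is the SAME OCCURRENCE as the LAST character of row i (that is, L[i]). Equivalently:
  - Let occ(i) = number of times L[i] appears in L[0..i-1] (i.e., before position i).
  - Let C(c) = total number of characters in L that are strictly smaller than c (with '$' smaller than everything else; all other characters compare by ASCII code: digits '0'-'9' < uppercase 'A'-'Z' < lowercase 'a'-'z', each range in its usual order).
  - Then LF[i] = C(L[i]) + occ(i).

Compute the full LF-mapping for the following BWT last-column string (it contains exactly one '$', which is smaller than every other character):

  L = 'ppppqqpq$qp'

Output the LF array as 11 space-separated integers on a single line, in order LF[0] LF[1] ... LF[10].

Answer: 1 2 3 4 7 8 5 9 0 10 6

Derivation:
Char counts: '$':1, 'p':6, 'q':4
C (first-col start): C('$')=0, C('p')=1, C('q')=7
L[0]='p': occ=0, LF[0]=C('p')+0=1+0=1
L[1]='p': occ=1, LF[1]=C('p')+1=1+1=2
L[2]='p': occ=2, LF[2]=C('p')+2=1+2=3
L[3]='p': occ=3, LF[3]=C('p')+3=1+3=4
L[4]='q': occ=0, LF[4]=C('q')+0=7+0=7
L[5]='q': occ=1, LF[5]=C('q')+1=7+1=8
L[6]='p': occ=4, LF[6]=C('p')+4=1+4=5
L[7]='q': occ=2, LF[7]=C('q')+2=7+2=9
L[8]='$': occ=0, LF[8]=C('$')+0=0+0=0
L[9]='q': occ=3, LF[9]=C('q')+3=7+3=10
L[10]='p': occ=5, LF[10]=C('p')+5=1+5=6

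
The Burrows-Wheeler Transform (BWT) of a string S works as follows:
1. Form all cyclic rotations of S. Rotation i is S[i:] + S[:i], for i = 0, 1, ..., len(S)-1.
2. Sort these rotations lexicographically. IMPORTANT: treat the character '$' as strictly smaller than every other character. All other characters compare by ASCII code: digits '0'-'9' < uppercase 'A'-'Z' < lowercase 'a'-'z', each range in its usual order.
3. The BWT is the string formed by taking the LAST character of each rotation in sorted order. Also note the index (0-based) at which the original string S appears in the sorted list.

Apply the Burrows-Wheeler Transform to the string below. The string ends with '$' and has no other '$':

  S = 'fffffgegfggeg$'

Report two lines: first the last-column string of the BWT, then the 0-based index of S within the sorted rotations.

All 14 rotations (rotation i = S[i:]+S[:i]):
  rot[0] = fffffgegfggeg$
  rot[1] = ffffgegfggeg$f
  rot[2] = fffgegfggeg$ff
  rot[3] = ffgegfggeg$fff
  rot[4] = fgegfggeg$ffff
  rot[5] = gegfggeg$fffff
  rot[6] = egfggeg$fffffg
  rot[7] = gfggeg$fffffge
  rot[8] = fggeg$fffffgeg
  rot[9] = ggeg$fffffgegf
  rot[10] = geg$fffffgegfg
  rot[11] = eg$fffffgegfgg
  rot[12] = g$fffffgegfgge
  rot[13] = $fffffgegfggeg
Sorted (with $ < everything):
  sorted[0] = $fffffgegfggeg  (last char: 'g')
  sorted[1] = eg$fffffgegfgg  (last char: 'g')
  sorted[2] = egfggeg$fffffg  (last char: 'g')
  sorted[3] = fffffgegfggeg$  (last char: '$')
  sorted[4] = ffffgegfggeg$f  (last char: 'f')
  sorted[5] = fffgegfggeg$ff  (last char: 'f')
  sorted[6] = ffgegfggeg$fff  (last char: 'f')
  sorted[7] = fgegfggeg$ffff  (last char: 'f')
  sorted[8] = fggeg$fffffgeg  (last char: 'g')
  sorted[9] = g$fffffgegfgge  (last char: 'e')
  sorted[10] = geg$fffffgegfg  (last char: 'g')
  sorted[11] = gegfggeg$fffff  (last char: 'f')
  sorted[12] = gfggeg$fffffge  (last char: 'e')
  sorted[13] = ggeg$fffffgegf  (last char: 'f')
Last column: ggg$ffffgegfef
Original string S is at sorted index 3

Answer: ggg$ffffgegfef
3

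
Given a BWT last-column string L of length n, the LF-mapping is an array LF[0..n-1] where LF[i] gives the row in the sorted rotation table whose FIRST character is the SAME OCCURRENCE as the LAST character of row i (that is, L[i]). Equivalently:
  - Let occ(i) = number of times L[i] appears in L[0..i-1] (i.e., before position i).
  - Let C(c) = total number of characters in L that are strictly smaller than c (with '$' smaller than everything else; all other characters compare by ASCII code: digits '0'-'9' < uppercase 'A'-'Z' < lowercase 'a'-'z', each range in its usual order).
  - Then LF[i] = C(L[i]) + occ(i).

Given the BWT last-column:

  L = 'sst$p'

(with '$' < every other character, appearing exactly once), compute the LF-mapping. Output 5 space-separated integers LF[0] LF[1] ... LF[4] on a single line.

Answer: 2 3 4 0 1

Derivation:
Char counts: '$':1, 'p':1, 's':2, 't':1
C (first-col start): C('$')=0, C('p')=1, C('s')=2, C('t')=4
L[0]='s': occ=0, LF[0]=C('s')+0=2+0=2
L[1]='s': occ=1, LF[1]=C('s')+1=2+1=3
L[2]='t': occ=0, LF[2]=C('t')+0=4+0=4
L[3]='$': occ=0, LF[3]=C('$')+0=0+0=0
L[4]='p': occ=0, LF[4]=C('p')+0=1+0=1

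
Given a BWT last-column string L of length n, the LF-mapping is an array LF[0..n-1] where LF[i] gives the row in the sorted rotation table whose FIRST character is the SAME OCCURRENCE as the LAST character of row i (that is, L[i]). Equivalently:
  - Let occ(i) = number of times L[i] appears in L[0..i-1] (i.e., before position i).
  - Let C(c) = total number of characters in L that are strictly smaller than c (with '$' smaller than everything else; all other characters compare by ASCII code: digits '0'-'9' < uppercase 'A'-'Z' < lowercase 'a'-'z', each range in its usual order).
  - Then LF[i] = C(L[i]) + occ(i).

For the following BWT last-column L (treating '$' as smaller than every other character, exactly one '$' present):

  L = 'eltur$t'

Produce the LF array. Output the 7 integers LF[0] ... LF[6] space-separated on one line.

Answer: 1 2 4 6 3 0 5

Derivation:
Char counts: '$':1, 'e':1, 'l':1, 'r':1, 't':2, 'u':1
C (first-col start): C('$')=0, C('e')=1, C('l')=2, C('r')=3, C('t')=4, C('u')=6
L[0]='e': occ=0, LF[0]=C('e')+0=1+0=1
L[1]='l': occ=0, LF[1]=C('l')+0=2+0=2
L[2]='t': occ=0, LF[2]=C('t')+0=4+0=4
L[3]='u': occ=0, LF[3]=C('u')+0=6+0=6
L[4]='r': occ=0, LF[4]=C('r')+0=3+0=3
L[5]='$': occ=0, LF[5]=C('$')+0=0+0=0
L[6]='t': occ=1, LF[6]=C('t')+1=4+1=5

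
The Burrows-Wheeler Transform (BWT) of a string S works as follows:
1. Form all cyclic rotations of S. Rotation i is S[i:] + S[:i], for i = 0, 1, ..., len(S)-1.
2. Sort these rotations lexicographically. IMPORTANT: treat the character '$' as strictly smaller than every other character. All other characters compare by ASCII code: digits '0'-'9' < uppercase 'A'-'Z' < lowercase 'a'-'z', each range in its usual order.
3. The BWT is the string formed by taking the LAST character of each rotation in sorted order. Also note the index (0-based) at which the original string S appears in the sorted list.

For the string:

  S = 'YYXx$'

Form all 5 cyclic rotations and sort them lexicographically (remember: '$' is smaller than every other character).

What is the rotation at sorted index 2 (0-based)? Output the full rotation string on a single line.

Answer: YXx$Y

Derivation:
All 5 rotations (rotation i = S[i:]+S[:i]):
  rot[0] = YYXx$
  rot[1] = YXx$Y
  rot[2] = Xx$YY
  rot[3] = x$YYX
  rot[4] = $YYXx
Sorted (with $ < everything):
  sorted[0] = $YYXx
  sorted[1] = Xx$YY
  sorted[2] = YXx$Y
  sorted[3] = YYXx$
  sorted[4] = x$YYX
sorted[2] = YXx$Y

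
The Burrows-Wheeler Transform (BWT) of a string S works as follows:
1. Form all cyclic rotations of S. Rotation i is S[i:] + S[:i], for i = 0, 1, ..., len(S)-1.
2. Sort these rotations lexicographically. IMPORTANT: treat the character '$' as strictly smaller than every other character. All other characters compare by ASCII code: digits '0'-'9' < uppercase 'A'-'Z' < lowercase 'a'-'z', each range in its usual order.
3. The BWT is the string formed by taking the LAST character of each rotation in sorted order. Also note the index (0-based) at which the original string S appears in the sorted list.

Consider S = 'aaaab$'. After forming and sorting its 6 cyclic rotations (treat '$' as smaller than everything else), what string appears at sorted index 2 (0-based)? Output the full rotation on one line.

Answer: aaab$a

Derivation:
All 6 rotations (rotation i = S[i:]+S[:i]):
  rot[0] = aaaab$
  rot[1] = aaab$a
  rot[2] = aab$aa
  rot[3] = ab$aaa
  rot[4] = b$aaaa
  rot[5] = $aaaab
Sorted (with $ < everything):
  sorted[0] = $aaaab
  sorted[1] = aaaab$
  sorted[2] = aaab$a
  sorted[3] = aab$aa
  sorted[4] = ab$aaa
  sorted[5] = b$aaaa
sorted[2] = aaab$a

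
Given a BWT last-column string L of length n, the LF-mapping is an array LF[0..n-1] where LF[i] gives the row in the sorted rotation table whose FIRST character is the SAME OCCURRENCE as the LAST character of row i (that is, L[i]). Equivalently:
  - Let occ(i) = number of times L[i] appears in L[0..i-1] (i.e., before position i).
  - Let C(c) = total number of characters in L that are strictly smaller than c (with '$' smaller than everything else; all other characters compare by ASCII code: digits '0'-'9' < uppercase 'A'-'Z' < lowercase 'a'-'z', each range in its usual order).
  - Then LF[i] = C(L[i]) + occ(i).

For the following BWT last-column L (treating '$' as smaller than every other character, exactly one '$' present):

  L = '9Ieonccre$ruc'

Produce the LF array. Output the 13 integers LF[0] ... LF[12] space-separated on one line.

Char counts: '$':1, '9':1, 'I':1, 'c':3, 'e':2, 'n':1, 'o':1, 'r':2, 'u':1
C (first-col start): C('$')=0, C('9')=1, C('I')=2, C('c')=3, C('e')=6, C('n')=8, C('o')=9, C('r')=10, C('u')=12
L[0]='9': occ=0, LF[0]=C('9')+0=1+0=1
L[1]='I': occ=0, LF[1]=C('I')+0=2+0=2
L[2]='e': occ=0, LF[2]=C('e')+0=6+0=6
L[3]='o': occ=0, LF[3]=C('o')+0=9+0=9
L[4]='n': occ=0, LF[4]=C('n')+0=8+0=8
L[5]='c': occ=0, LF[5]=C('c')+0=3+0=3
L[6]='c': occ=1, LF[6]=C('c')+1=3+1=4
L[7]='r': occ=0, LF[7]=C('r')+0=10+0=10
L[8]='e': occ=1, LF[8]=C('e')+1=6+1=7
L[9]='$': occ=0, LF[9]=C('$')+0=0+0=0
L[10]='r': occ=1, LF[10]=C('r')+1=10+1=11
L[11]='u': occ=0, LF[11]=C('u')+0=12+0=12
L[12]='c': occ=2, LF[12]=C('c')+2=3+2=5

Answer: 1 2 6 9 8 3 4 10 7 0 11 12 5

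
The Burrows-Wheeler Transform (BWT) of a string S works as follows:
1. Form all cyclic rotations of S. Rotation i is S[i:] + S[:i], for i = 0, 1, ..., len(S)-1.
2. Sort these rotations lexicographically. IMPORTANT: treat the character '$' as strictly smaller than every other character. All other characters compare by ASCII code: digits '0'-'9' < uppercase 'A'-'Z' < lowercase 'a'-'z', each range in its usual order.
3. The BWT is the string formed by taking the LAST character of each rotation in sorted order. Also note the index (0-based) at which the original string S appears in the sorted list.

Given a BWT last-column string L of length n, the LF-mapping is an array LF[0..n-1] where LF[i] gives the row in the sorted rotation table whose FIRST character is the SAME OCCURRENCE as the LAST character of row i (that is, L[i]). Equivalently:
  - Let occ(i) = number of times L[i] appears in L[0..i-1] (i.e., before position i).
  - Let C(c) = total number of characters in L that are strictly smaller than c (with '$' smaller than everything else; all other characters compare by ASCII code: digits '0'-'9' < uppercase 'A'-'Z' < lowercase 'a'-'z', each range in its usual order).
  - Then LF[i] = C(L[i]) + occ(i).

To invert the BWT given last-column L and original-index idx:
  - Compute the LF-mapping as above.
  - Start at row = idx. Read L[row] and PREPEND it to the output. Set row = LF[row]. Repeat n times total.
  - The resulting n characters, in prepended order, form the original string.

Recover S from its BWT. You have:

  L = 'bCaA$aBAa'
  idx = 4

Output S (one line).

Answer: CABaaAab$

Derivation:
LF mapping: 8 4 5 1 0 6 3 2 7
Walk LF starting at row 4, prepending L[row]:
  step 1: row=4, L[4]='$', prepend. Next row=LF[4]=0
  step 2: row=0, L[0]='b', prepend. Next row=LF[0]=8
  step 3: row=8, L[8]='a', prepend. Next row=LF[8]=7
  step 4: row=7, L[7]='A', prepend. Next row=LF[7]=2
  step 5: row=2, L[2]='a', prepend. Next row=LF[2]=5
  step 6: row=5, L[5]='a', prepend. Next row=LF[5]=6
  step 7: row=6, L[6]='B', prepend. Next row=LF[6]=3
  step 8: row=3, L[3]='A', prepend. Next row=LF[3]=1
  step 9: row=1, L[1]='C', prepend. Next row=LF[1]=4
Reversed output: CABaaAab$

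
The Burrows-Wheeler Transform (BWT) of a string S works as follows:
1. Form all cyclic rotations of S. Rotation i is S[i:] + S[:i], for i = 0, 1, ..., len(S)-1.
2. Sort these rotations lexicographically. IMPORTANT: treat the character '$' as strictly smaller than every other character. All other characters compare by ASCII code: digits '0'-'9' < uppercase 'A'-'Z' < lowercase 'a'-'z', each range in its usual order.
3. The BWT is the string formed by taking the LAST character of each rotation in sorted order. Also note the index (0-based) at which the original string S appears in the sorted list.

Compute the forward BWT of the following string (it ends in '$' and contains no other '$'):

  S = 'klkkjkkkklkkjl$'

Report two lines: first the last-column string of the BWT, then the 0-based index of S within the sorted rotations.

All 15 rotations (rotation i = S[i:]+S[:i]):
  rot[0] = klkkjkkkklkkjl$
  rot[1] = lkkjkkkklkkjl$k
  rot[2] = kkjkkkklkkjl$kl
  rot[3] = kjkkkklkkjl$klk
  rot[4] = jkkkklkkjl$klkk
  rot[5] = kkkklkkjl$klkkj
  rot[6] = kkklkkjl$klkkjk
  rot[7] = kklkkjl$klkkjkk
  rot[8] = klkkjl$klkkjkkk
  rot[9] = lkkjl$klkkjkkkk
  rot[10] = kkjl$klkkjkkkkl
  rot[11] = kjl$klkkjkkkklk
  rot[12] = jl$klkkjkkkklkk
  rot[13] = l$klkkjkkkklkkj
  rot[14] = $klkkjkkkklkkjl
Sorted (with $ < everything):
  sorted[0] = $klkkjkkkklkkjl  (last char: 'l')
  sorted[1] = jkkkklkkjl$klkk  (last char: 'k')
  sorted[2] = jl$klkkjkkkklkk  (last char: 'k')
  sorted[3] = kjkkkklkkjl$klk  (last char: 'k')
  sorted[4] = kjl$klkkjkkkklk  (last char: 'k')
  sorted[5] = kkjkkkklkkjl$kl  (last char: 'l')
  sorted[6] = kkjl$klkkjkkkkl  (last char: 'l')
  sorted[7] = kkkklkkjl$klkkj  (last char: 'j')
  sorted[8] = kkklkkjl$klkkjk  (last char: 'k')
  sorted[9] = kklkkjl$klkkjkk  (last char: 'k')
  sorted[10] = klkkjkkkklkkjl$  (last char: '$')
  sorted[11] = klkkjl$klkkjkkk  (last char: 'k')
  sorted[12] = l$klkkjkkkklkkj  (last char: 'j')
  sorted[13] = lkkjkkkklkkjl$k  (last char: 'k')
  sorted[14] = lkkjl$klkkjkkkk  (last char: 'k')
Last column: lkkkklljkk$kjkk
Original string S is at sorted index 10

Answer: lkkkklljkk$kjkk
10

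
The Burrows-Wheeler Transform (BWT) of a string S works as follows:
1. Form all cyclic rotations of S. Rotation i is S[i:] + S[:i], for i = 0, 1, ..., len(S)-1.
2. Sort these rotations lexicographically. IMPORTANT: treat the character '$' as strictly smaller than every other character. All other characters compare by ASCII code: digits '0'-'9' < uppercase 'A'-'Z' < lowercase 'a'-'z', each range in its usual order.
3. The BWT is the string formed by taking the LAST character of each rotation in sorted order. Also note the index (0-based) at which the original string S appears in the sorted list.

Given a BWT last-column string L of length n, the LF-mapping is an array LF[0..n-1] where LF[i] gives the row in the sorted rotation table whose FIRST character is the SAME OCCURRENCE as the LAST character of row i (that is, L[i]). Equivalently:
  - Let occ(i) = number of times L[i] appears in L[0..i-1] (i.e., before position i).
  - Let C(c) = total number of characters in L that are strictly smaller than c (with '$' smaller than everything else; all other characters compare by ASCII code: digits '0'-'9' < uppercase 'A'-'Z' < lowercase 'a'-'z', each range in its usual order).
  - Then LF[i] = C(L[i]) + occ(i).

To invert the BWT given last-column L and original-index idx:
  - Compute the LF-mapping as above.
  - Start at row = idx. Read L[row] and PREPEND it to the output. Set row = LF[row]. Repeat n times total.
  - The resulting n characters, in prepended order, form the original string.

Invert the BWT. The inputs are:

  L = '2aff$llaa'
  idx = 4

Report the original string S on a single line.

LF mapping: 1 2 5 6 0 7 8 3 4
Walk LF starting at row 4, prepending L[row]:
  step 1: row=4, L[4]='$', prepend. Next row=LF[4]=0
  step 2: row=0, L[0]='2', prepend. Next row=LF[0]=1
  step 3: row=1, L[1]='a', prepend. Next row=LF[1]=2
  step 4: row=2, L[2]='f', prepend. Next row=LF[2]=5
  step 5: row=5, L[5]='l', prepend. Next row=LF[5]=7
  step 6: row=7, L[7]='a', prepend. Next row=LF[7]=3
  step 7: row=3, L[3]='f', prepend. Next row=LF[3]=6
  step 8: row=6, L[6]='l', prepend. Next row=LF[6]=8
  step 9: row=8, L[8]='a', prepend. Next row=LF[8]=4
Reversed output: alfalfa2$

Answer: alfalfa2$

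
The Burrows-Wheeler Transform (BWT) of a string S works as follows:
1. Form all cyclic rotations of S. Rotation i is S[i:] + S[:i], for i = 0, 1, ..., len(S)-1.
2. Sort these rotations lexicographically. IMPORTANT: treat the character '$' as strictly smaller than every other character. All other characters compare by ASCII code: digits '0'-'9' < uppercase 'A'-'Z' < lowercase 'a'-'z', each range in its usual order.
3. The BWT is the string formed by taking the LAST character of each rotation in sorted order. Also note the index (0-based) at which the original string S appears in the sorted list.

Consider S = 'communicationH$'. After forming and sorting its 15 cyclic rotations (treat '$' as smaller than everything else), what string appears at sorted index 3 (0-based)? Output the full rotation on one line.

Answer: cationH$communi

Derivation:
All 15 rotations (rotation i = S[i:]+S[:i]):
  rot[0] = communicationH$
  rot[1] = ommunicationH$c
  rot[2] = mmunicationH$co
  rot[3] = municationH$com
  rot[4] = unicationH$comm
  rot[5] = nicationH$commu
  rot[6] = icationH$commun
  rot[7] = cationH$communi
  rot[8] = ationH$communic
  rot[9] = tionH$communica
  rot[10] = ionH$communicat
  rot[11] = onH$communicati
  rot[12] = nH$communicatio
  rot[13] = H$communication
  rot[14] = $communicationH
Sorted (with $ < everything):
  sorted[0] = $communicationH
  sorted[1] = H$communication
  sorted[2] = ationH$communic
  sorted[3] = cationH$communi
  sorted[4] = communicationH$
  sorted[5] = icationH$commun
  sorted[6] = ionH$communicat
  sorted[7] = mmunicationH$co
  sorted[8] = municationH$com
  sorted[9] = nH$communicatio
  sorted[10] = nicationH$commu
  sorted[11] = ommunicationH$c
  sorted[12] = onH$communicati
  sorted[13] = tionH$communica
  sorted[14] = unicationH$comm
sorted[3] = cationH$communi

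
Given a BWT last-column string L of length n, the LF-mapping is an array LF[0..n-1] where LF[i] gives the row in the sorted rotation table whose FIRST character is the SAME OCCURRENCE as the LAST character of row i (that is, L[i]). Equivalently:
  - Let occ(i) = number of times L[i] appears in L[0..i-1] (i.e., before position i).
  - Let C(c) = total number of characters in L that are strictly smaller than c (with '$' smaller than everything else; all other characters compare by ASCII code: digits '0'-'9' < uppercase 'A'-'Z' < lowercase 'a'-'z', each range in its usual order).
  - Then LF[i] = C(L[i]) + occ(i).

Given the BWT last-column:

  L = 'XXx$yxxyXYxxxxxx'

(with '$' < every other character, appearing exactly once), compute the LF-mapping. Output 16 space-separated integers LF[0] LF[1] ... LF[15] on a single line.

Answer: 1 2 5 0 14 6 7 15 3 4 8 9 10 11 12 13

Derivation:
Char counts: '$':1, 'X':3, 'Y':1, 'x':9, 'y':2
C (first-col start): C('$')=0, C('X')=1, C('Y')=4, C('x')=5, C('y')=14
L[0]='X': occ=0, LF[0]=C('X')+0=1+0=1
L[1]='X': occ=1, LF[1]=C('X')+1=1+1=2
L[2]='x': occ=0, LF[2]=C('x')+0=5+0=5
L[3]='$': occ=0, LF[3]=C('$')+0=0+0=0
L[4]='y': occ=0, LF[4]=C('y')+0=14+0=14
L[5]='x': occ=1, LF[5]=C('x')+1=5+1=6
L[6]='x': occ=2, LF[6]=C('x')+2=5+2=7
L[7]='y': occ=1, LF[7]=C('y')+1=14+1=15
L[8]='X': occ=2, LF[8]=C('X')+2=1+2=3
L[9]='Y': occ=0, LF[9]=C('Y')+0=4+0=4
L[10]='x': occ=3, LF[10]=C('x')+3=5+3=8
L[11]='x': occ=4, LF[11]=C('x')+4=5+4=9
L[12]='x': occ=5, LF[12]=C('x')+5=5+5=10
L[13]='x': occ=6, LF[13]=C('x')+6=5+6=11
L[14]='x': occ=7, LF[14]=C('x')+7=5+7=12
L[15]='x': occ=8, LF[15]=C('x')+8=5+8=13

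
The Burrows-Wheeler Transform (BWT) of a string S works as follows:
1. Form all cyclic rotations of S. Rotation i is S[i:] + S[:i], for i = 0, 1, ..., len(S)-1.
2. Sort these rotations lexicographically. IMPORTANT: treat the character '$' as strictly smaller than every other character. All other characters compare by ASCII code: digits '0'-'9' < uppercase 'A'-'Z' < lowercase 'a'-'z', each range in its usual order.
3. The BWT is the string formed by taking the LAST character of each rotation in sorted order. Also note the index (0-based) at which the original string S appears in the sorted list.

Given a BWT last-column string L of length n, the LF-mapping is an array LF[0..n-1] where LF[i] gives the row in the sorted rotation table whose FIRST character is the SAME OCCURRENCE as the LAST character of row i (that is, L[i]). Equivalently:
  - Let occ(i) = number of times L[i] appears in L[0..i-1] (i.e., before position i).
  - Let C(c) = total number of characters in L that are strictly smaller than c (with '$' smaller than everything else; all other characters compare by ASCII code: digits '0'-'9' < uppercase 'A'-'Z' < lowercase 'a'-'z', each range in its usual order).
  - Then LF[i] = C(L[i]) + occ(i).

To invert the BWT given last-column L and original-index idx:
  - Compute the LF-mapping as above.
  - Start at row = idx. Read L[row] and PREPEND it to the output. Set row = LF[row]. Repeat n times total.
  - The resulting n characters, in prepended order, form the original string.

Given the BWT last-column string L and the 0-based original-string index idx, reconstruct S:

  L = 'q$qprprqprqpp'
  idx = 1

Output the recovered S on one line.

Answer: ppqqpprqrprq$

Derivation:
LF mapping: 6 0 7 1 10 2 11 8 3 12 9 4 5
Walk LF starting at row 1, prepending L[row]:
  step 1: row=1, L[1]='$', prepend. Next row=LF[1]=0
  step 2: row=0, L[0]='q', prepend. Next row=LF[0]=6
  step 3: row=6, L[6]='r', prepend. Next row=LF[6]=11
  step 4: row=11, L[11]='p', prepend. Next row=LF[11]=4
  step 5: row=4, L[4]='r', prepend. Next row=LF[4]=10
  step 6: row=10, L[10]='q', prepend. Next row=LF[10]=9
  step 7: row=9, L[9]='r', prepend. Next row=LF[9]=12
  step 8: row=12, L[12]='p', prepend. Next row=LF[12]=5
  step 9: row=5, L[5]='p', prepend. Next row=LF[5]=2
  step 10: row=2, L[2]='q', prepend. Next row=LF[2]=7
  step 11: row=7, L[7]='q', prepend. Next row=LF[7]=8
  step 12: row=8, L[8]='p', prepend. Next row=LF[8]=3
  step 13: row=3, L[3]='p', prepend. Next row=LF[3]=1
Reversed output: ppqqpprqrprq$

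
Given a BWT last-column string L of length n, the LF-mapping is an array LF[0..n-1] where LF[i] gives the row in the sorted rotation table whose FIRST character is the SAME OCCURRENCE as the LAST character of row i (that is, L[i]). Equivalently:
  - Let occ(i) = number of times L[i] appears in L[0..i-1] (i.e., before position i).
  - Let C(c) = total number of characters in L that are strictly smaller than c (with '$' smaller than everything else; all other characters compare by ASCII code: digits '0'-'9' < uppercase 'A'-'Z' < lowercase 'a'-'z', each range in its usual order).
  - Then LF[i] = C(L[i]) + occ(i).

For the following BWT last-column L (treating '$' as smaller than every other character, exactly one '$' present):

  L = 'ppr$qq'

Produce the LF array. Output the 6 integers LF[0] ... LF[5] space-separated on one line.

Char counts: '$':1, 'p':2, 'q':2, 'r':1
C (first-col start): C('$')=0, C('p')=1, C('q')=3, C('r')=5
L[0]='p': occ=0, LF[0]=C('p')+0=1+0=1
L[1]='p': occ=1, LF[1]=C('p')+1=1+1=2
L[2]='r': occ=0, LF[2]=C('r')+0=5+0=5
L[3]='$': occ=0, LF[3]=C('$')+0=0+0=0
L[4]='q': occ=0, LF[4]=C('q')+0=3+0=3
L[5]='q': occ=1, LF[5]=C('q')+1=3+1=4

Answer: 1 2 5 0 3 4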